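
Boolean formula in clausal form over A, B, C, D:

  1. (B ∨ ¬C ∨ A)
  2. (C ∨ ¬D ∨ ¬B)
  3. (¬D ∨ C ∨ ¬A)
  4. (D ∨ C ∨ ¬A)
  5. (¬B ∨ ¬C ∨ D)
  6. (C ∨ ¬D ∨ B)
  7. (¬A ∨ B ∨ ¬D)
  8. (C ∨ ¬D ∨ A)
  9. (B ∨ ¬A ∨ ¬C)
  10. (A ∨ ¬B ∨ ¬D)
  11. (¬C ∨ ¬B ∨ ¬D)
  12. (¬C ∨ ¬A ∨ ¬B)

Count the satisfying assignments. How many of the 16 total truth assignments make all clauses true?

The models are:
  A=0 B=0 C=0 D=0
  A=0 B=1 C=0 D=0
That's 2 in total.

2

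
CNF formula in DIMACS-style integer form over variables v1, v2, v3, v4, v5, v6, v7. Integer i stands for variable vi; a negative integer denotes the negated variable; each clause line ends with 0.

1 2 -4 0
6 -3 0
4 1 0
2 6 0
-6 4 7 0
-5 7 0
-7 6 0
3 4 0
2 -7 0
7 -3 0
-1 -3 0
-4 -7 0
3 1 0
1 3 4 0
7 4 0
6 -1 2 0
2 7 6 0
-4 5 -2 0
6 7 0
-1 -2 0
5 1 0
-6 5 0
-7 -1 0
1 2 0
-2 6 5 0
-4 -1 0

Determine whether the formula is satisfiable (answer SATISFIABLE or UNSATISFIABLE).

v1 = True:
  propagation gives v3=False, v4=True; an empty clause results — contradiction.
v1 = False:
  propagation gives v4=True, v2=True, v7=False, v5=False; an empty clause results — contradiction.
Every branch closes, so no satisfying assignment exists.

UNSATISFIABLE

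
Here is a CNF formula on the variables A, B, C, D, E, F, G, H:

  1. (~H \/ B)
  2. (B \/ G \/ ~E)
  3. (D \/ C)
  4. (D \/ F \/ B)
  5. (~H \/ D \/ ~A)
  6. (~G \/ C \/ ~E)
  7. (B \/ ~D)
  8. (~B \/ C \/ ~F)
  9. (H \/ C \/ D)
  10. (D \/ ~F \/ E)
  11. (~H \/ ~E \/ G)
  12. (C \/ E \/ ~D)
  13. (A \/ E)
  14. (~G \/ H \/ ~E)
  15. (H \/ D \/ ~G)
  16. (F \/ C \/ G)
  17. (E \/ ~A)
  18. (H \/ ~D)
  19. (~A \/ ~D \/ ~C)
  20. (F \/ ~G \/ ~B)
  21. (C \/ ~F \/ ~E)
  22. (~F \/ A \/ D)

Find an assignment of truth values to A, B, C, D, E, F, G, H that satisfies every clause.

A=False, B=True, C=True, D=True, E=True, F=True, G=True, H=True

Try A = False.
  then E is forced to True.
The remaining clauses are satisfied by B = True, C = True, D = True, F = True, G = True, H = True.
Every clause has at least one true literal under this assignment.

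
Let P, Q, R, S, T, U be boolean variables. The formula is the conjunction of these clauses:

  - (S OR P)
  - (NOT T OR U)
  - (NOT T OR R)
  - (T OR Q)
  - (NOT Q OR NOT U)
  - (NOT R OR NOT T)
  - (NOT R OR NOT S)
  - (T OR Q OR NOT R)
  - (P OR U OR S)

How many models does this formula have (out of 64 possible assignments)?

4

The models are:
  P=F Q=T R=F S=T T=F U=F
  P=T Q=T R=F S=F T=F U=F
  P=T Q=T R=F S=T T=F U=F
  P=T Q=T R=T S=F T=F U=F
Count: 4.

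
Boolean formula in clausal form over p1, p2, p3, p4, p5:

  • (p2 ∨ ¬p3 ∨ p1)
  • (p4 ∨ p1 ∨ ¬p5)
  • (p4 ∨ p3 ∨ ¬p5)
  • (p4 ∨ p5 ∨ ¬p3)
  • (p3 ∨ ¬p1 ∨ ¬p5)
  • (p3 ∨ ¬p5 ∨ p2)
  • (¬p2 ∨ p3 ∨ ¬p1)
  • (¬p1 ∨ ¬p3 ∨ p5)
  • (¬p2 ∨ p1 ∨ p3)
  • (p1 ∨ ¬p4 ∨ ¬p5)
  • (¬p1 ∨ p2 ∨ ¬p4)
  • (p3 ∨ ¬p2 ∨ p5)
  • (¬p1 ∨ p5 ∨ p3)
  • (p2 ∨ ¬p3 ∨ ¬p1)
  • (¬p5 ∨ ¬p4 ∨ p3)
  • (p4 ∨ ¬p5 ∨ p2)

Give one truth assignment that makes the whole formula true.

Set p1 = False and propagate.
Try p2 = False.
  then p3 is forced to False.
  then p5 is forced to False.
p4 is now unconstrained; take p4 = False.

p1 = False  p2 = False  p3 = False  p4 = False  p5 = False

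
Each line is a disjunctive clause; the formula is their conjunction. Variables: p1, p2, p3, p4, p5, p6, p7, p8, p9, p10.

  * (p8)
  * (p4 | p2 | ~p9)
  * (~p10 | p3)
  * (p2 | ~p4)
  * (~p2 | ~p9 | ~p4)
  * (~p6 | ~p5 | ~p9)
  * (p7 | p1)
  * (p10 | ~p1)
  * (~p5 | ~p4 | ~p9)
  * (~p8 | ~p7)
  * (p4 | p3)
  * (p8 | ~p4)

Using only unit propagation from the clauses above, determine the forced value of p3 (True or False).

True

Unit clause (p8) sets p8 = True.
In (~p8 | ~p7), ~p8 is now false; ~p7 must hold, so p7 = False.
(p7 | p1): since p7 = False, the clause reduces to (p1). p1 = True.
In (p10 | ~p1), ~p1 is now false; p10 must hold, so p10 = True.
(~p10 | p3) with p10 = True leaves only p3, so p3 = True.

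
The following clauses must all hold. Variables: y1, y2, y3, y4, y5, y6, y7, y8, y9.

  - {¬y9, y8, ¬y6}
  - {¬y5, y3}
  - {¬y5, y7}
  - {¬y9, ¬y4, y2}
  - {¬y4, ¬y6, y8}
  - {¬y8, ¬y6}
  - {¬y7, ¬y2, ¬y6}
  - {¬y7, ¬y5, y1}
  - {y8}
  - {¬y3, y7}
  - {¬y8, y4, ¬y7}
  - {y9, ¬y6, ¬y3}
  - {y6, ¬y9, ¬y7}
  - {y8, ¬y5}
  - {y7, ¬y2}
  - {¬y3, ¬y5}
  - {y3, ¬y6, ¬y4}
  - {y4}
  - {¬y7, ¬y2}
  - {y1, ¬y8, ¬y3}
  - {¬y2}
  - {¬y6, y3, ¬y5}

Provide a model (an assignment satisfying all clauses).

y1=0, y2=0, y3=0, y4=1, y5=0, y6=0, y7=0, y8=1, y9=0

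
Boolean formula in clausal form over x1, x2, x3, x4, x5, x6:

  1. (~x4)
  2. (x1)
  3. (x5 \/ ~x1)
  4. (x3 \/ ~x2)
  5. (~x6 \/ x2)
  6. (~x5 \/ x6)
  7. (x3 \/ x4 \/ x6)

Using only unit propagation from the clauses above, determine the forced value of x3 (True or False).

True

(~x4) stands alone — x4 = False.
Unit clause (x1) sets x1 = True.
(x5 \/ ~x1): since x1 = True, the clause reduces to (x5). x5 = True.
(x6 \/ ~x5) with x5 = True leaves only x6, so x6 = True.
(~x6 \/ x2): since x6 = True, the clause reduces to (x2). x2 = True.
From (x3 \/ ~x2) and x2 = True: x3 = True.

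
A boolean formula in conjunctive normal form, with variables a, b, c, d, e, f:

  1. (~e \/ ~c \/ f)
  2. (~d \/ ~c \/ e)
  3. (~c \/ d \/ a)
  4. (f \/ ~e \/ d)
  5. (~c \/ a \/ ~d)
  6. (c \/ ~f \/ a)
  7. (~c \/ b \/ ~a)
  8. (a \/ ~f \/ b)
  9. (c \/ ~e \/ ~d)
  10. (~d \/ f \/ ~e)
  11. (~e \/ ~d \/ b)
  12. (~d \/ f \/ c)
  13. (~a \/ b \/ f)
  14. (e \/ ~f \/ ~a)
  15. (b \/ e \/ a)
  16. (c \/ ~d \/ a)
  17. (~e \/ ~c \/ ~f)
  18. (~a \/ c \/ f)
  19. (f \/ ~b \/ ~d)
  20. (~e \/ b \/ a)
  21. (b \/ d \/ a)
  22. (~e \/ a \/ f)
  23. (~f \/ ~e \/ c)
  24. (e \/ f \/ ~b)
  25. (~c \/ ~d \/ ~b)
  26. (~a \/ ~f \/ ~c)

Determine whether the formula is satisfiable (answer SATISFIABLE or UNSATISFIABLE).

UNSATISFIABLE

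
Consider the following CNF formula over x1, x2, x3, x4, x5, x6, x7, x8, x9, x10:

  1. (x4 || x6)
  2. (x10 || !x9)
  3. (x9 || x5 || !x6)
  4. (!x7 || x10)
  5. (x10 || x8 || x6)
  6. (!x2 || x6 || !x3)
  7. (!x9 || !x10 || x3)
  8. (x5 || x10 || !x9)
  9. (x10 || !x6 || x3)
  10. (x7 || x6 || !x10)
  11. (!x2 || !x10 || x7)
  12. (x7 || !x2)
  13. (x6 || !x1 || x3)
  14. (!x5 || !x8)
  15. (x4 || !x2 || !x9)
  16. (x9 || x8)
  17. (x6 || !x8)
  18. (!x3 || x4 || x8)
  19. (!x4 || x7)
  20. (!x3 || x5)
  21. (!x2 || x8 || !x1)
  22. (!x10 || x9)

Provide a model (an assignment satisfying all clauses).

x1=T, x2=F, x3=T, x4=T, x5=T, x6=F, x7=T, x8=F, x9=T, x10=T

Check each clause:
  1. (x4 || x6) — x4 is true.
  2. (!x9 || x10) — x10 is true.
  3. (!x6 || x9 || x5) — x9 is true.
  4. (x10 || !x7) — x10 is true.
  5. (x8 || x10 || x6) — x10 is true.
  6. (x6 || !x3 || !x2) — !x2 is true.
  7. (!x10 || x3 || !x9) — x3 is true.
  8. (x10 || !x9 || x5) — x10 is true.
  9. (x3 || !x6 || x10) — x10 is true.
  10. (x7 || !x10 || x6) — x7 is true.
  11. (!x10 || !x2 || x7) — x7 is true.
  12. (x7 || !x2) — !x2 is true.
  13. (x6 || !x1 || x3) — x3 is true.
  14. (!x8 || !x5) — !x8 is true.
  15. (!x9 || !x2 || x4) — x4 is true.
  16. (x8 || x9) — x9 is true.
  17. (!x8 || x6) — !x8 is true.
  18. (!x3 || x8 || x4) — x4 is true.
  19. (x7 || !x4) — x7 is true.
  20. (x5 || !x3) — x5 is true.
  21. (x8 || !x2 || !x1) — !x2 is true.
  22. (!x10 || x9) — x9 is true.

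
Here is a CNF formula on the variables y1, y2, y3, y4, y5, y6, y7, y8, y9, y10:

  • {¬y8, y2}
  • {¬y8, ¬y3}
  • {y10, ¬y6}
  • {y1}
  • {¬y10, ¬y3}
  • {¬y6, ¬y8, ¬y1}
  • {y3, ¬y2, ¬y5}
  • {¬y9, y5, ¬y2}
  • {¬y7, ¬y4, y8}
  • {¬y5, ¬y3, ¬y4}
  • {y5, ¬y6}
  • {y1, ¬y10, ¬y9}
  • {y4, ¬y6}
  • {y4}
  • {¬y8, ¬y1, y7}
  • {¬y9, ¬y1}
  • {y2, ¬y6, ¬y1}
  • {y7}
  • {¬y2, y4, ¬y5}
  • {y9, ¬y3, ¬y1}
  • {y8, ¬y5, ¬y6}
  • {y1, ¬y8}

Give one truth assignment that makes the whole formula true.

(y1) is a unit clause, so y1 = True.
The clause (y4) is unit: y4 must be True.
(¬y9) is a unit clause, so y9 = False.
Unit propagation: (y7) forces y7 = True.
Unit propagation: (y8) forces y8 = True.
Unit propagation: (y2) forces y2 = True.
(¬y3) is a unit clause, so y3 = False.
Unit propagation: (¬y6) forces y6 = False.
(¬y5) is a unit clause, so y5 = False.
y10 is now unconstrained; take y10 = False.

y1=True  y2=True  y3=False  y4=True  y5=False  y6=False  y7=True  y8=True  y9=False  y10=False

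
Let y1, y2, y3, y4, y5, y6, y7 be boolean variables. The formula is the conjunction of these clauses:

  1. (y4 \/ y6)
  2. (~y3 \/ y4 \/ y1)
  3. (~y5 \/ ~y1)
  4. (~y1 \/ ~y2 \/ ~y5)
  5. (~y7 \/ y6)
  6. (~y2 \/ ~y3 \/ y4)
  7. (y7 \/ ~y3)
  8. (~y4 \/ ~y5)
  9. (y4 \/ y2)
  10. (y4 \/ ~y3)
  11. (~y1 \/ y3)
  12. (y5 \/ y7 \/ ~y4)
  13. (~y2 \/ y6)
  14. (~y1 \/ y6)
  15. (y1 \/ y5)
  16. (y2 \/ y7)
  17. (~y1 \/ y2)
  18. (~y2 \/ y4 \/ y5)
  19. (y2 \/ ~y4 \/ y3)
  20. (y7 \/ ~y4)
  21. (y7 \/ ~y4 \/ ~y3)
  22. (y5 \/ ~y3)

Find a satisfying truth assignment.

Pure literal: y6 appears only positively; assign y6 = True.
Set y1 = False and propagate.
  then y5 is forced to True.
  then y4 is forced to False.
  then y3 is forced to False.
  then y2 is forced to True.
y7 is now unconstrained; take y7 = False.
Every clause has at least one true literal under this assignment.

y1=F, y2=T, y3=F, y4=F, y5=T, y6=T, y7=F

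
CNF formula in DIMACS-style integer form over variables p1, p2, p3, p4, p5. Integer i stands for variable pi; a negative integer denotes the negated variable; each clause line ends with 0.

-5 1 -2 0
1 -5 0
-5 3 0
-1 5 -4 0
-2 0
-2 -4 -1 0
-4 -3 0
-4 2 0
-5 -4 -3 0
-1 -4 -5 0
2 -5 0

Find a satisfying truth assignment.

p1 = T, p2 = F, p3 = T, p4 = F, p5 = F

The clause (~p2) is unit: p2 must be False.
The clause (~p4) is unit: p4 must be False.
Unit propagation: (~p5) forces p5 = False.
p1, p3 are now unconstrained; take p1 = True, p3 = True.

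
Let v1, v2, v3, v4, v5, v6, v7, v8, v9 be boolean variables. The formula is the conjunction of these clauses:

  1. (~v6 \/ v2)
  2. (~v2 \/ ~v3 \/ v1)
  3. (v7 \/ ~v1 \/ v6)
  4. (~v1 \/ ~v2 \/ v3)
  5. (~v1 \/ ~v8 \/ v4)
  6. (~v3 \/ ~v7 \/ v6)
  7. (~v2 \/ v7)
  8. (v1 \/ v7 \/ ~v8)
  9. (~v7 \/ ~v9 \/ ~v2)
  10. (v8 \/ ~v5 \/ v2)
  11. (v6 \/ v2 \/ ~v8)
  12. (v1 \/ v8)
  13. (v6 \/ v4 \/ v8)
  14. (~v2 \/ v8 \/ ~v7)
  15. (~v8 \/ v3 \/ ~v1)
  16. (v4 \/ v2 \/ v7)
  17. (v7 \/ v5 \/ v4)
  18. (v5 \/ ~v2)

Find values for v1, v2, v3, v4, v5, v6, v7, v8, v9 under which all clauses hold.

v1=F  v2=T  v3=F  v4=F  v5=T  v6=T  v7=T  v8=T  v9=F

v9 occurs only negated in the remaining clauses — set v9 = False.
Try v1 = False.
  then v8 is forced to True.
  then v7 is forced to True.
For the remaining variables, v2 = True, v3 = False, v4 = False, v5 = True, v6 = True works.
Every clause has at least one true literal under this assignment.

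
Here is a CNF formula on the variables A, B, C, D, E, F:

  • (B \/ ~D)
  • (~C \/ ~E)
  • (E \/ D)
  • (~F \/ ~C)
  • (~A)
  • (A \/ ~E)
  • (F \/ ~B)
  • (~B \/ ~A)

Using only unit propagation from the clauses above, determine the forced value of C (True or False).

False

(~A) is a unit clause: A = False.
(~E \/ A): since A = False, the clause reduces to (~E). E = False.
From (E \/ D) and E = False: D = True.
From (B \/ ~D) and D = True: B = True.
From (~B \/ F) and B = True: F = True.
(~F \/ ~C) with F = True leaves only ~C, so C = False.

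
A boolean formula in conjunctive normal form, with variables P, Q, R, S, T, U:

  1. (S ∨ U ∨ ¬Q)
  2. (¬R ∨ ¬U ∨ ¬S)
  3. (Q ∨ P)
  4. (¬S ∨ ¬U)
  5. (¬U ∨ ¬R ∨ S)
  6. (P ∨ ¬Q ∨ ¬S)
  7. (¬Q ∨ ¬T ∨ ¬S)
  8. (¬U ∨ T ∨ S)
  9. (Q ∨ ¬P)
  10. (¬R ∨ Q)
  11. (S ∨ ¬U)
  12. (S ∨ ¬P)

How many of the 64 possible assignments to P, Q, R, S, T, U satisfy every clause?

2

The models are:
  P=1 Q=1 R=0 S=1 T=0 U=0
  P=1 Q=1 R=1 S=1 T=0 U=0
Count: 2.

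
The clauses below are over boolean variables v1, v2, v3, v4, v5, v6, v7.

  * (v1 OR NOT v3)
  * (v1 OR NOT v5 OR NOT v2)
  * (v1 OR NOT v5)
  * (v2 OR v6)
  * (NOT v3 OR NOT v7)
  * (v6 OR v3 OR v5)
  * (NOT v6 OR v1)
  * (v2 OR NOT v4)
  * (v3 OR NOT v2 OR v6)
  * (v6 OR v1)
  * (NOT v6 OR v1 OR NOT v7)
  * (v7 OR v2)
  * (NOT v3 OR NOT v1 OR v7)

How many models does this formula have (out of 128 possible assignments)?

Split on v1, then v6.
  v1=T, v6=T: v5 free; 5 ways for (v2,v3,v4,v7) × 2^1 = 10.
  v1=T, v6=F: a clause becomes empty — 0.
  v1=F, v6=T: a clause becomes empty — 0.
  v1=F, v6=F: a clause becomes empty — 0.
Total: 10 + 0 + 0 + 0 = 10.

10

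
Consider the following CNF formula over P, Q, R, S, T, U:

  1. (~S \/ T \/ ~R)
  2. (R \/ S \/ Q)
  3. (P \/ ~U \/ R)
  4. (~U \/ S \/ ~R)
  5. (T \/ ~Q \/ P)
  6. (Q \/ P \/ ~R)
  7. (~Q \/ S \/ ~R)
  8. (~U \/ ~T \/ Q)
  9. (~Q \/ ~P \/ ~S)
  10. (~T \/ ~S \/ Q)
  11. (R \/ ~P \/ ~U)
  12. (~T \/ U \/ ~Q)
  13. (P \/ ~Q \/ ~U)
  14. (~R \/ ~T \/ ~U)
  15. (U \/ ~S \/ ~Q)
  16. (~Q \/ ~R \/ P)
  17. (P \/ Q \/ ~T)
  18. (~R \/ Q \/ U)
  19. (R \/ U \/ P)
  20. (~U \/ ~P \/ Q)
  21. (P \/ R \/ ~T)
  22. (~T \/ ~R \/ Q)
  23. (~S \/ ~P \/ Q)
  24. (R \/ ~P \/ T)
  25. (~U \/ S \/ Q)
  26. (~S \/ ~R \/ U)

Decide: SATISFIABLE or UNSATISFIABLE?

UNSATISFIABLE

Q = True:
  R = True:
    propagation gives S=True, T=True, P=False; an empty clause results — contradiction.
  R = False:
    P = True:
      propagation gives S=False, U=False, T=False; contradiction.
    P = False:
      propagation gives U=False; contradiction.
Q = False:
  R = True:
    propagation gives P=True, U=True; an empty clause results — contradiction.
  R = False:
    propagation gives S=True, T=False, P=False, U=False; an empty clause results — contradiction.
Every branch closes, so no satisfying assignment exists.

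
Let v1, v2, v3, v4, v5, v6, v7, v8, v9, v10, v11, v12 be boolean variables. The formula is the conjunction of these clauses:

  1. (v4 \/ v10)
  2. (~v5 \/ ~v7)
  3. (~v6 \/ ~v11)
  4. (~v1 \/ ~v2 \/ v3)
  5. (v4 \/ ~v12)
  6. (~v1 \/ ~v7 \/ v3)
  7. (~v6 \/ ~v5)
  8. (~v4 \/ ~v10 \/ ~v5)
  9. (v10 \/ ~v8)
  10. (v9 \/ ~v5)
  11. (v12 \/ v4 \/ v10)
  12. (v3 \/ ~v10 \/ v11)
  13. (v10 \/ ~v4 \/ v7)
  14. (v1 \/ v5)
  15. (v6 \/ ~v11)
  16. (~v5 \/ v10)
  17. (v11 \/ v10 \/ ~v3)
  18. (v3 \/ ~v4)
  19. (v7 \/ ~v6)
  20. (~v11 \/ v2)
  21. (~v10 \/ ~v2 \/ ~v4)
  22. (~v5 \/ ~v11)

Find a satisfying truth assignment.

v1=T, v2=F, v3=T, v4=T, v5=F, v6=T, v7=T, v8=T, v9=T, v10=T, v11=F, v12=T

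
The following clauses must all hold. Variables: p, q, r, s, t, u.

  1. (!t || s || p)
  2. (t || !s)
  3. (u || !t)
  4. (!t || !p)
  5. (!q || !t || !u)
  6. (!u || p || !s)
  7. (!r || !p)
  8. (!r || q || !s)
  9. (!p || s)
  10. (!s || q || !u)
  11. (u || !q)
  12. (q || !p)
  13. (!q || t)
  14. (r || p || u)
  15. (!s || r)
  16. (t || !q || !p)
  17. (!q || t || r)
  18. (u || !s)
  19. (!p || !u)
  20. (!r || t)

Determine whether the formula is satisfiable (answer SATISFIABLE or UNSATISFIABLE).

SATISFIABLE

Set p = False and propagate.
Set q = False and propagate.
Branch on r: take r = False.
  then u is forced to True.
  then s is forced to False.
  then t is forced to False.
So p=0  q=0  r=0  s=0  t=0  u=1 is a satisfying assignment.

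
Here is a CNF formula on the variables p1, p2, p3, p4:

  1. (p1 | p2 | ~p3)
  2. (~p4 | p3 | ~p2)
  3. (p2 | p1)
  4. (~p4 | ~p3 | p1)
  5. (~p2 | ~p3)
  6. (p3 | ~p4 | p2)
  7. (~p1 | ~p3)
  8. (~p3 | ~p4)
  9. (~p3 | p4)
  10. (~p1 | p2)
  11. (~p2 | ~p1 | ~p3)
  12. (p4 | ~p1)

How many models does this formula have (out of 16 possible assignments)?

1

Satisfying assignments:
  p1=F p2=T p3=F p4=F
Count: 1.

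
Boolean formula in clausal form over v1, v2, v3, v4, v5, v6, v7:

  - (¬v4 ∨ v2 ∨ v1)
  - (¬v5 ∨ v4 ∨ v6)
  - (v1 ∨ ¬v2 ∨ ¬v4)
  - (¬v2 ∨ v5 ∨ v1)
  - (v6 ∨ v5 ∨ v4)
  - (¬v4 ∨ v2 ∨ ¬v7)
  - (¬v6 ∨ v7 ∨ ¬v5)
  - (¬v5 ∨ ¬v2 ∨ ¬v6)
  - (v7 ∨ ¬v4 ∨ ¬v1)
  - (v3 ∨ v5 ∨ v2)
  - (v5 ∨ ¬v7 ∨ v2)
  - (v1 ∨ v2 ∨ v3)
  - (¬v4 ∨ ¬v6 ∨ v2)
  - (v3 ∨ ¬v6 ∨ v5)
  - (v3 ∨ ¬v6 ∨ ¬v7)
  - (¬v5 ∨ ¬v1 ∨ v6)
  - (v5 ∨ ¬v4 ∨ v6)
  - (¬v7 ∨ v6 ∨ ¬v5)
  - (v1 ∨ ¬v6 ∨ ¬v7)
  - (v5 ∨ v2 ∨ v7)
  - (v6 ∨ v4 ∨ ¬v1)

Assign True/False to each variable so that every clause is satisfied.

v3 occurs only positively in the remaining clauses — set v3 = True.
Set v1 = True and propagate.
Set v2 = True and propagate.
For the remaining variables, v4 = False, v5 = False, v6 = True, v7 = False works.
Check each clause:
  1. (v1 ∨ v2 ∨ ¬v4) — v1 is true.
  2. (v6 ∨ ¬v5 ∨ v4) — ¬v5 is true.
  3. (¬v2 ∨ v1 ∨ ¬v4) — v1 is true.
  4. (v1 ∨ v5 ∨ ¬v2) — v1 is true.
  5. (v6 ∨ v5 ∨ v4) — v6 is true.
  6. (v2 ∨ ¬v7 ∨ ¬v4) — ¬v7 is true.
  7. (¬v6 ∨ ¬v5 ∨ v7) — ¬v5 is true.
  8. (¬v6 ∨ ¬v2 ∨ ¬v5) — ¬v5 is true.
  9. (v7 ∨ ¬v1 ∨ ¬v4) — ¬v4 is true.
  10. (v3 ∨ v5 ∨ v2) — v2 is true.
  11. (v5 ∨ v2 ∨ ¬v7) — ¬v7 is true.
  12. (v2 ∨ v3 ∨ v1) — v1 is true.
  13. (v2 ∨ ¬v6 ∨ ¬v4) — v2 is true.
  14. (v5 ∨ ¬v6 ∨ v3) — v3 is true.
  15. (v3 ∨ ¬v6 ∨ ¬v7) — ¬v7 is true.
  16. (¬v5 ∨ v6 ∨ ¬v1) — ¬v5 is true.
  17. (¬v4 ∨ v6 ∨ v5) — ¬v4 is true.
  18. (¬v5 ∨ ¬v7 ∨ v6) — ¬v7 is true.
  19. (v1 ∨ ¬v6 ∨ ¬v7) — v1 is true.
  20. (v2 ∨ v5 ∨ v7) — v2 is true.
  21. (v4 ∨ v6 ∨ ¬v1) — v6 is true.

v1=True, v2=True, v3=True, v4=False, v5=False, v6=True, v7=False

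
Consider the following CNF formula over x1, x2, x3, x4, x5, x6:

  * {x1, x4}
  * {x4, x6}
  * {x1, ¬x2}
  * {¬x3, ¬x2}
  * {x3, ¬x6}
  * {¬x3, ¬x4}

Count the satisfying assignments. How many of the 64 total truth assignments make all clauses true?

Split on x3, then x4.
  x3=1, x4=1: a clause becomes empty — 0.
  x3=1, x4=0: remaining (x1,x2,x5,x6) ∈ {(1,0,0,1); (1,0,1,1)} — 2.
  x3=0, x4=1: x5 free; 3 ways for (x1,x2,x6) × 2^1 = 6.
  x3=0, x4=0: a clause becomes empty — 0.
Total: 0 + 2 + 6 + 0 = 8.

8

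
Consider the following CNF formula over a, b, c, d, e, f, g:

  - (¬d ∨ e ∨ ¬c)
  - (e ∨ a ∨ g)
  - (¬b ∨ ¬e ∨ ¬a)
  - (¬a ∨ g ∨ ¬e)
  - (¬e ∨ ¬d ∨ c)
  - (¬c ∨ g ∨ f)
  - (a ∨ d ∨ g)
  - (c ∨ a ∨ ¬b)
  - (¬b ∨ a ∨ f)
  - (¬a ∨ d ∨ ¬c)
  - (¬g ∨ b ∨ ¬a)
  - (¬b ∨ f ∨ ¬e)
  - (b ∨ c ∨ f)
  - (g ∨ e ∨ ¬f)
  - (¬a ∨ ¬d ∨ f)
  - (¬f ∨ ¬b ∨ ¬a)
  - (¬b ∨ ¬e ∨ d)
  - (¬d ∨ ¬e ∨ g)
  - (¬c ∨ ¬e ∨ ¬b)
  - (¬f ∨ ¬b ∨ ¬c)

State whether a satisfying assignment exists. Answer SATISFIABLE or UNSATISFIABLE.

Set a = False and propagate.
Set b = False and propagate.
Try c = False.
  then f is forced to True.
For the remaining variables, d = False, e = True, g = True works.
So a = 0, b = 0, c = 0, d = 0, e = 1, f = 1, g = 1 is a satisfying assignment.

SATISFIABLE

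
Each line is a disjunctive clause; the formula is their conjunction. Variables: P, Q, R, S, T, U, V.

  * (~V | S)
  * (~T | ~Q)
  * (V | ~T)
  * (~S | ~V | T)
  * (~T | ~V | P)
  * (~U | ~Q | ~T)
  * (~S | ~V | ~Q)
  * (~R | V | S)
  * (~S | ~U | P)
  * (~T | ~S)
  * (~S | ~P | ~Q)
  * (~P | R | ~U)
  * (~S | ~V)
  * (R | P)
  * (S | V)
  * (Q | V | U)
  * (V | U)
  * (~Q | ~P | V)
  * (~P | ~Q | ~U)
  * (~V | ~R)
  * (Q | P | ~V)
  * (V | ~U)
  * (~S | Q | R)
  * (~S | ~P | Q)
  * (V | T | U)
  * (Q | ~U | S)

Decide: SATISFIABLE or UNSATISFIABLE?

UNSATISFIABLE

V = True:
  propagation gives S=True; an empty clause results — contradiction.
V = False:
  propagation gives T=False, S=True, U=True; an empty clause results — contradiction.
Every branch closes, so no satisfying assignment exists.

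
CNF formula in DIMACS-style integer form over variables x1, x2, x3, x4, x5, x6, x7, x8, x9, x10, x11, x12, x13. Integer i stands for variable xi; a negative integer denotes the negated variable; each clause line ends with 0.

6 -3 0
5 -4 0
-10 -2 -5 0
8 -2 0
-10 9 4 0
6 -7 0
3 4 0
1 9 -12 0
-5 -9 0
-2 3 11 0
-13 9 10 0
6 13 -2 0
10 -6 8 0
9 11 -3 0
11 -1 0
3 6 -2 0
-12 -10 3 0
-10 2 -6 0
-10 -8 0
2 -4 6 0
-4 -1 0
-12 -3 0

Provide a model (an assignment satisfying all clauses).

x11 occurs only positively in the remaining clauses — set x11 = True.
x12 occurs only negated in the remaining clauses — set x12 = False.
Try x1 = True.
  then x4 is forced to False.
  then x3 is forced to True.
  then x6 is forced to True.
Try x2 = False.
  then x10 is forced to False.
  then x8 is forced to True.
Set x5 = True and propagate.
  then x9 is forced to False.
  then x13 is forced to False.
x7 is now unconstrained; take x7 = True.

x1 = T, x2 = F, x3 = T, x4 = F, x5 = T, x6 = T, x7 = T, x8 = T, x9 = F, x10 = F, x11 = T, x12 = F, x13 = F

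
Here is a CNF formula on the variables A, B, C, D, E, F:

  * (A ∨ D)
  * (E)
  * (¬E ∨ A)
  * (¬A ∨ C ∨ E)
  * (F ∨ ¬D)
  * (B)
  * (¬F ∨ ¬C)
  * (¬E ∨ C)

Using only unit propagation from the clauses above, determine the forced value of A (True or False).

True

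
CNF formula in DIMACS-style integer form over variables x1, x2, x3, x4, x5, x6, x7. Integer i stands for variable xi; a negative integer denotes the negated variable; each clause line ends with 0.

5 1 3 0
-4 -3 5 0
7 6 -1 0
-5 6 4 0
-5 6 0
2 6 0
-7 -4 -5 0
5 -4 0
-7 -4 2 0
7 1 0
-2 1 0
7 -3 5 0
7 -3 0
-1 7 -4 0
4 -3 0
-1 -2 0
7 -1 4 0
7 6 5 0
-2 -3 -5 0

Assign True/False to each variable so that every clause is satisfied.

x1=True, x2=False, x3=False, x4=False, x5=True, x6=True, x7=True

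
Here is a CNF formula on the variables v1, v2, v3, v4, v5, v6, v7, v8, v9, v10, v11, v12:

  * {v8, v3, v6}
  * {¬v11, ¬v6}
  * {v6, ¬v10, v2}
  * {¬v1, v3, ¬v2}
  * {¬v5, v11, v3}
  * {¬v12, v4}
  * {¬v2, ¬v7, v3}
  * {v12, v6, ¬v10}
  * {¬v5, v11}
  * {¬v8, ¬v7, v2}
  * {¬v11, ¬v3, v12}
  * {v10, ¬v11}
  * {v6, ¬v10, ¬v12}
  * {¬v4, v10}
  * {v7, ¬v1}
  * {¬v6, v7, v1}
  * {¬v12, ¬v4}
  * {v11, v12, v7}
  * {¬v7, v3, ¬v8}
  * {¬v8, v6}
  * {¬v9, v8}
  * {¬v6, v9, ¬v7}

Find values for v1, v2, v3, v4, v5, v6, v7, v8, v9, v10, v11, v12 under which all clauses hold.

v1 = F  v2 = T  v3 = T  v4 = F  v5 = F  v6 = F  v7 = T  v8 = F  v9 = F  v10 = F  v11 = F  v12 = F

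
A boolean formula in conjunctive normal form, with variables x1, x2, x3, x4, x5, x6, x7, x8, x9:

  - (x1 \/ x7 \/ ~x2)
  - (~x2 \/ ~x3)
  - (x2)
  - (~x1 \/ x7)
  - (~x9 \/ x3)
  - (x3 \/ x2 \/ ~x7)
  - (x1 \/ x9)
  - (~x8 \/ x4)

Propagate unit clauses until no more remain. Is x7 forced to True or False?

(x2) stands alone — x2 = True.
In (~x2 \/ ~x3), ~x2 is now false; ~x3 must hold, so x3 = False.
From (~x9 \/ x3) and x3 = False: x9 = False.
(x9 \/ x1) with x9 = False leaves only x1, so x1 = True.
From (x7 \/ ~x1) and x1 = True: x7 = True.

True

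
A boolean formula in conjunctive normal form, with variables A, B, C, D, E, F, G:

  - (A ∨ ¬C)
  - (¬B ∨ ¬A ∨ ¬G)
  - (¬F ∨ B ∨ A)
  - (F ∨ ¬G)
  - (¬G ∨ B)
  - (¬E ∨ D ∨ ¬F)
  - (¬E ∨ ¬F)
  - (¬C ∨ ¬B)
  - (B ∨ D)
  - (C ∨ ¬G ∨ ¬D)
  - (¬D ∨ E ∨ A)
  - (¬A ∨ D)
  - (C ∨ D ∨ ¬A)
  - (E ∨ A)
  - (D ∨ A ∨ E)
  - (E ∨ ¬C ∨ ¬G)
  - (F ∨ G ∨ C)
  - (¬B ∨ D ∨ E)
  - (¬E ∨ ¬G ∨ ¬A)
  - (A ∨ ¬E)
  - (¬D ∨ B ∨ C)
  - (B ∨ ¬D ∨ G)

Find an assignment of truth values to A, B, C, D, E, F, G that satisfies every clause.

A=1, B=1, C=0, D=1, E=0, F=1, G=0

Branch on A: take A = True.
  then D is forced to True.
The remaining clauses are satisfied by B = True, C = False, E = False, F = True, G = False.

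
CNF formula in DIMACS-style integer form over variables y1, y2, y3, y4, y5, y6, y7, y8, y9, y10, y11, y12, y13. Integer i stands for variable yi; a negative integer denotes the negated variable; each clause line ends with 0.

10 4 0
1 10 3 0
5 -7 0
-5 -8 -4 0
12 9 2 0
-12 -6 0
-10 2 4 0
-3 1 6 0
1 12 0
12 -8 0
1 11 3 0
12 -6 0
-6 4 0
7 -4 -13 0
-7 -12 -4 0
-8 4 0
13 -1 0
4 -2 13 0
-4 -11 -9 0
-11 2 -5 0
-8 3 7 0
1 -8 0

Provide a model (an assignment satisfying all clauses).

y1=True, y2=True, y3=True, y4=True, y5=True, y6=False, y7=True, y8=False, y9=True, y10=True, y11=False, y12=False, y13=True

Check each clause:
  1. (y10 ∨ y4) — y10 is true.
  2. (y3 ∨ y10 ∨ y1) — y1 is true.
  3. (y5 ∨ ¬y7) — y5 is true.
  4. (¬y5 ∨ ¬y4 ∨ ¬y8) — ¬y8 is true.
  5. (y9 ∨ y12 ∨ y2) — y9 is true.
  6. (¬y12 ∨ ¬y6) — ¬y6 is true.
  7. (y2 ∨ ¬y10 ∨ y4) — y2 is true.
  8. (y6 ∨ y1 ∨ ¬y3) — y1 is true.
  9. (y1 ∨ y12) — y1 is true.
  10. (y12 ∨ ¬y8) — ¬y8 is true.
  11. (y3 ∨ y1 ∨ y11) — y1 is true.
  12. (¬y6 ∨ y12) — ¬y6 is true.
  13. (¬y6 ∨ y4) — ¬y6 is true.
  14. (¬y4 ∨ ¬y13 ∨ y7) — y7 is true.
  15. (¬y7 ∨ ¬y12 ∨ ¬y4) — ¬y12 is true.
  16. (¬y8 ∨ y4) — ¬y8 is true.
  17. (y13 ∨ ¬y1) — y13 is true.
  18. (¬y2 ∨ y13 ∨ y4) — y4 is true.
  19. (¬y4 ∨ ¬y11 ∨ ¬y9) — ¬y11 is true.
  20. (¬y11 ∨ ¬y5 ∨ y2) — y2 is true.
  21. (¬y8 ∨ y7 ∨ y3) — ¬y8 is true.
  22. (y1 ∨ ¬y8) — ¬y8 is true.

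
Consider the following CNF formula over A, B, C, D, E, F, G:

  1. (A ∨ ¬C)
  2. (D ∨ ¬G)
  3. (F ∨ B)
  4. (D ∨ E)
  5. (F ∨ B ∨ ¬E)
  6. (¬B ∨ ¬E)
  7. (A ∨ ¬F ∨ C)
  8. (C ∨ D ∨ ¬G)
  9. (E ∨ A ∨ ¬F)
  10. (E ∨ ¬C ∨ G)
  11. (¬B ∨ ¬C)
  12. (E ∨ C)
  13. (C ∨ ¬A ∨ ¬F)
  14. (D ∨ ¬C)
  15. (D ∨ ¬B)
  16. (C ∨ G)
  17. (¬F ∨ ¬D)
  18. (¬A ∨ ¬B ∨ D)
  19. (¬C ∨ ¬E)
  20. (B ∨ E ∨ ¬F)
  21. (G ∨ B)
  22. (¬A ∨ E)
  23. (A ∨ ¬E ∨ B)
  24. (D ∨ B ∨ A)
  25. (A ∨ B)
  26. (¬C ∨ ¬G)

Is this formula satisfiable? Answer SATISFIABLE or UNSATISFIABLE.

UNSATISFIABLE

B = True:
  propagation gives E=False, D=True, C=False; an empty clause results — contradiction.
B = False:
  propagation gives F=True, D=False, G=False; an empty clause results — contradiction.
Every branch closes, so no satisfying assignment exists.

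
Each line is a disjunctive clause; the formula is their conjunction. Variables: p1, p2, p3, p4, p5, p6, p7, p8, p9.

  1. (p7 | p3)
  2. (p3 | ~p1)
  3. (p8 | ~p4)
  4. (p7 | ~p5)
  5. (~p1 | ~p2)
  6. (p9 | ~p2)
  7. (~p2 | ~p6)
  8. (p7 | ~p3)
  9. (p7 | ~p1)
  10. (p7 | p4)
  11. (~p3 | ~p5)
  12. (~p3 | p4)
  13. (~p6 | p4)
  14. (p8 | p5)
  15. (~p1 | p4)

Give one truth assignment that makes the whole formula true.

p1=0, p2=0, p3=0, p4=0, p5=0, p6=0, p7=1, p8=1, p9=1

Check each clause:
  1. (p3 | p7) — p7 is true.
  2. (p3 | ~p1) — ~p1 is true.
  3. (p8 | ~p4) — p8 is true.
  4. (~p5 | p7) — ~p5 is true.
  5. (~p2 | ~p1) — ~p2 is true.
  6. (~p2 | p9) — p9 is true.
  7. (~p6 | ~p2) — ~p6 is true.
  8. (p7 | ~p3) — ~p3 is true.
  9. (~p1 | p7) — ~p1 is true.
  10. (p7 | p4) — p7 is true.
  11. (~p5 | ~p3) — ~p5 is true.
  12. (p4 | ~p3) — ~p3 is true.
  13. (p4 | ~p6) — ~p6 is true.
  14. (p8 | p5) — p8 is true.
  15. (~p1 | p4) — ~p1 is true.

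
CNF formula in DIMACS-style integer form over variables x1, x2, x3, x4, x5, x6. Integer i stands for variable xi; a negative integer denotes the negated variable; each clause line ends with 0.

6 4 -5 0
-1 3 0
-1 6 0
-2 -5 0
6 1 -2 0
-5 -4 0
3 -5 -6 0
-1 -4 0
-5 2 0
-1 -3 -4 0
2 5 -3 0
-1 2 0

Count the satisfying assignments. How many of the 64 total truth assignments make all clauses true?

Split on x1, then x5.
  x1=1, x5=1: a clause becomes empty — 0.
  x1=1, x5=0: remaining (x2,x3,x4,x6) ∈ {(1,1,0,1)} — 1.
  x1=0, x5=1: a clause becomes empty — 0.
  x1=0, x5=0: x4 free; 4 ways for (x2,x3,x6) × 2^1 = 8.
Total: 0 + 1 + 0 + 8 = 9.

9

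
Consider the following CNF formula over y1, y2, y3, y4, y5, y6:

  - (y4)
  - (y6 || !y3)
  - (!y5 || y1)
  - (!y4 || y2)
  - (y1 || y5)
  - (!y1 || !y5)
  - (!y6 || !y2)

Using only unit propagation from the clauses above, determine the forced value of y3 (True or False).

(y4) is a unit clause: y4 = True.
From (y2 || !y4) and y4 = True: y2 = True.
In (!y6 || !y2), !y2 is now false; !y6 must hold, so y6 = False.
(y6 || !y3) with y6 = False leaves only !y3, so y3 = False.

False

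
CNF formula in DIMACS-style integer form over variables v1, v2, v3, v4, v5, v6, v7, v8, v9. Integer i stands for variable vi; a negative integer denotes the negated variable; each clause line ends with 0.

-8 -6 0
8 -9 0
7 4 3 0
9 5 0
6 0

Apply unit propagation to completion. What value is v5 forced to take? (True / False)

True

(v6) is a unit clause: v6 = True.
From (~v8 | ~v6) and v6 = True: v8 = False.
(v8 | ~v9) with v8 = False leaves only ~v9, so v9 = False.
From (v5 | v9) and v9 = False: v5 = True.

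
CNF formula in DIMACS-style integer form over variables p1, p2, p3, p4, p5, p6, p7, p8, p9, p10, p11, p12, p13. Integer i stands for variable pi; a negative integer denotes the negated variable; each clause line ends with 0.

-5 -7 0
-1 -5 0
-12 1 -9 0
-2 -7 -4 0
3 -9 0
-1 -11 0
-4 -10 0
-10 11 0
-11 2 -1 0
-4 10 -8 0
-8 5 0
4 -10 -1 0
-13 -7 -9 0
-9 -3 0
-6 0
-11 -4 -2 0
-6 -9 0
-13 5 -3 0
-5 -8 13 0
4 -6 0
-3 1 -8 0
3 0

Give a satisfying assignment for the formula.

p1=F  p2=F  p3=T  p4=F  p5=T  p6=F  p7=F  p8=F  p9=F  p10=F  p11=F  p12=T  p13=T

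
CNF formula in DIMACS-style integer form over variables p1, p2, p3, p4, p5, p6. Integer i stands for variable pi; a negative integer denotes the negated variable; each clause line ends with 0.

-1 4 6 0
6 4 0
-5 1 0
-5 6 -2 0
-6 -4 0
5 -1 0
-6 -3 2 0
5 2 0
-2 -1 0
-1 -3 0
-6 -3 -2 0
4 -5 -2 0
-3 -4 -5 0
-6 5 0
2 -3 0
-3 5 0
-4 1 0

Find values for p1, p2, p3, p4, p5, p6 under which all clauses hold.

p1 = True, p2 = False, p3 = False, p4 = False, p5 = True, p6 = True

p3 occurs only negated in the remaining clauses — set p3 = False.
Try p1 = True.
  then p5 is forced to True.
  then p2 is forced to False.
For the remaining variables, p4 = False, p6 = True works.
Every clause has at least one true literal under this assignment.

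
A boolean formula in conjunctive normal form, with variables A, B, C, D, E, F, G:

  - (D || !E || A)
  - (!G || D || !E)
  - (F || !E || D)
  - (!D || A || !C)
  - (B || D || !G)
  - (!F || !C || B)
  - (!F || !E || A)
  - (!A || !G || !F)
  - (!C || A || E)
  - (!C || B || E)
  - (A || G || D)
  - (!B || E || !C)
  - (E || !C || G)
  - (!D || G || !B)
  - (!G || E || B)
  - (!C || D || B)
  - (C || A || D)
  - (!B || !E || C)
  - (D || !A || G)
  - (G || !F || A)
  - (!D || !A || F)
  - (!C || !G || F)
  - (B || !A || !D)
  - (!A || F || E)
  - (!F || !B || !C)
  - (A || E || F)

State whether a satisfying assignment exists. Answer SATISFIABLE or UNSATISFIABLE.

SATISFIABLE

Try A = False.
Set B = False and propagate.
The remaining clauses are satisfied by C = False, D = True, E = True, F = False, G = True.
So A=F, B=F, C=F, D=T, E=T, F=F, G=T is a satisfying assignment.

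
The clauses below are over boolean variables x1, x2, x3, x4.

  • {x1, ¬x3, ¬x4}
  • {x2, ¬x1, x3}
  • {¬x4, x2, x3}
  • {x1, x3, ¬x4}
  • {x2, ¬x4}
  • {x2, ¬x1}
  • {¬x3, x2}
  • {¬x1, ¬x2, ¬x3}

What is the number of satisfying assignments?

Satisfying assignments:
  x1=F x2=F x3=F x4=F
  x1=F x2=T x3=F x4=F
  x1=F x2=T x3=T x4=F
  x1=T x2=T x3=F x4=F
  x1=T x2=T x3=F x4=T
Count: 5.

5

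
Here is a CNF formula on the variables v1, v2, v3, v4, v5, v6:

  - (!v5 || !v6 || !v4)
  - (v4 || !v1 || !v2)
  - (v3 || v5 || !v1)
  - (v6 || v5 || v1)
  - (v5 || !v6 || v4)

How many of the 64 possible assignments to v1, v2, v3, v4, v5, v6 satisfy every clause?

29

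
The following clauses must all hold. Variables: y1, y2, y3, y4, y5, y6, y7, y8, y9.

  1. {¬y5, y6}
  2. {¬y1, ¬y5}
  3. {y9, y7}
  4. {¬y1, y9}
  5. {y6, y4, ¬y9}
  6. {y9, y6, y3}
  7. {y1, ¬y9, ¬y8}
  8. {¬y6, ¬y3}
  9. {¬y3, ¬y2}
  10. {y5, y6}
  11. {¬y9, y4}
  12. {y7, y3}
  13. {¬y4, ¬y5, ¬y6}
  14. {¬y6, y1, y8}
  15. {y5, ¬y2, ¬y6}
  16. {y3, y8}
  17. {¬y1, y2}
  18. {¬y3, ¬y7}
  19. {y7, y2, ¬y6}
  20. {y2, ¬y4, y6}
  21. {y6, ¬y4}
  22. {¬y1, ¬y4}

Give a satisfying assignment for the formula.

y1 = F, y2 = F, y3 = F, y4 = F, y5 = F, y6 = T, y7 = T, y8 = T, y9 = F

Branch on y1: take y1 = False.
Set y2 = False and propagate.
Try y3 = False.
  then y7 is forced to True.
  then y8 is forced to True.
  then y9 is forced to False.
  then y6 is forced to True.
For the remaining variables, y4 = False, y5 = False works.
Every clause has at least one true literal under this assignment.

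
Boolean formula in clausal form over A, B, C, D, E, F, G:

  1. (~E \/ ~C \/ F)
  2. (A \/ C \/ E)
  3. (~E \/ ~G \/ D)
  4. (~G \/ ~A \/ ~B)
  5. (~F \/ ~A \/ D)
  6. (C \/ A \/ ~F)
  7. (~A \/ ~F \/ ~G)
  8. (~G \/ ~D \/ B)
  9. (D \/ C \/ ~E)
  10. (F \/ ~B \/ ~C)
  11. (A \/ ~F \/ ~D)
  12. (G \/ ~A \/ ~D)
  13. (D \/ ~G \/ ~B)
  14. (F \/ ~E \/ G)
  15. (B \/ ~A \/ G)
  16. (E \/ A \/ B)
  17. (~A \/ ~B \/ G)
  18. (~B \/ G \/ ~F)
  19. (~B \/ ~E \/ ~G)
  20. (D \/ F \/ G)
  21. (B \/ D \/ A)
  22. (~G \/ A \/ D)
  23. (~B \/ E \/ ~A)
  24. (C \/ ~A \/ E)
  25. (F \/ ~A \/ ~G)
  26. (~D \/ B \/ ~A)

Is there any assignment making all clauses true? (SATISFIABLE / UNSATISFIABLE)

UNSATISFIABLE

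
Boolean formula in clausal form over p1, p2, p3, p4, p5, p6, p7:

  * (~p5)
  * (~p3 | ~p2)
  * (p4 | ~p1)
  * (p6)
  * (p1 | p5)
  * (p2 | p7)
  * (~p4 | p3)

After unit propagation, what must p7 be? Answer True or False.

(~p5) is a unit clause: p5 = False.
(p6) is a unit clause: p6 = True.
From (p5 | p1) and p5 = False: p1 = True.
(p4 | ~p1) with p1 = True leaves only p4, so p4 = True.
(p3 | ~p4): since p4 = True, the clause reduces to (p3). p3 = True.
In (~p2 | ~p3), ~p3 is now false; ~p2 must hold, so p2 = False.
(p2 | p7): since p2 = False, the clause reduces to (p7). p7 = True.

True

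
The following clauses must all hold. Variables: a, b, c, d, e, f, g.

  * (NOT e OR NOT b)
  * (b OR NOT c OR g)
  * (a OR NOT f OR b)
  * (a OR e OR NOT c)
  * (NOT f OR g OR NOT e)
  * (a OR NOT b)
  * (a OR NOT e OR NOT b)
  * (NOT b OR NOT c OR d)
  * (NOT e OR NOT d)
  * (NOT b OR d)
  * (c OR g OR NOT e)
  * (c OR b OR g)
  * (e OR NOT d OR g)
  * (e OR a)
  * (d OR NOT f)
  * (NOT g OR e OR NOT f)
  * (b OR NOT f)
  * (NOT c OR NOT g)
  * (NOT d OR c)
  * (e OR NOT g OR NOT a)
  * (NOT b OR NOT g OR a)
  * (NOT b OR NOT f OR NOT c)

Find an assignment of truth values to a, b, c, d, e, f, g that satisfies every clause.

a = 0, b = 0, c = 0, d = 0, e = 1, f = 0, g = 1

Check each clause:
  1. (NOT e OR NOT b) — NOT b is true.
  2. (NOT c OR g OR b) — NOT c is true.
  3. (a OR NOT f OR b) — NOT f is true.
  4. (NOT c OR e OR a) — e is true.
  5. (g OR NOT e OR NOT f) — NOT f is true.
  6. (a OR NOT b) — NOT b is true.
  7. (NOT b OR NOT e OR a) — NOT b is true.
  8. (d OR NOT c OR NOT b) — NOT c is true.
  9. (NOT d OR NOT e) — NOT d is true.
  10. (d OR NOT b) — NOT b is true.
  11. (NOT e OR g OR c) — g is true.
  12. (g OR c OR b) — g is true.
  13. (e OR g OR NOT d) — NOT d is true.
  14. (e OR a) — e is true.
  15. (d OR NOT f) — NOT f is true.
  16. (NOT g OR e OR NOT f) — NOT f is true.
  17. (b OR NOT f) — NOT f is true.
  18. (NOT g OR NOT c) — NOT c is true.
  19. (c OR NOT d) — NOT d is true.
  20. (NOT a OR NOT g OR e) — e is true.
  21. (NOT b OR a OR NOT g) — NOT b is true.
  22. (NOT c OR NOT b OR NOT f) — NOT f is true.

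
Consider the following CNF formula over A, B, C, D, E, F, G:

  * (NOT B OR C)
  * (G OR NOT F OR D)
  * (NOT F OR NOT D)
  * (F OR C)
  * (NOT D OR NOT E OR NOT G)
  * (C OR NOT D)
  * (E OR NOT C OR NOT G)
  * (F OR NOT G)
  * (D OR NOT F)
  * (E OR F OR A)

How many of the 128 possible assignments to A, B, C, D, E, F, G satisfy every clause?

12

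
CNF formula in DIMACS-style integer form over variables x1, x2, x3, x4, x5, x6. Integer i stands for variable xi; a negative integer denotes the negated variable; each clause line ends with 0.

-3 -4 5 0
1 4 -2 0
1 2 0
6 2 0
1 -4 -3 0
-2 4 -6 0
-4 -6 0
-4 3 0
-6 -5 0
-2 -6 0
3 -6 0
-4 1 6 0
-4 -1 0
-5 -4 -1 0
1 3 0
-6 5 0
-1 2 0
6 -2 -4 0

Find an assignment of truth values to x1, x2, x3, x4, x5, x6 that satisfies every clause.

x1=1  x2=1  x3=1  x4=0  x5=1  x6=0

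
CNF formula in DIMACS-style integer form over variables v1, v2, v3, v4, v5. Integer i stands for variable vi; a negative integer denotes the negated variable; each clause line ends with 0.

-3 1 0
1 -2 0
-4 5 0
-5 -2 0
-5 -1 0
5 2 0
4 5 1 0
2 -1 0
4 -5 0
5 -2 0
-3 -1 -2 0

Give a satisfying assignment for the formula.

Pure literal: v3 appears only negated; assign v3 = False.
Try v1 = False.
  then v2 is forced to False.
  then v5 is forced to True.
  then v4 is forced to True.
Every clause has at least one true literal under this assignment.
Check each clause:
  1. (v1 ∨ ¬v3) — ¬v3 is true.
  2. (¬v2 ∨ v1) — ¬v2 is true.
  3. (v5 ∨ ¬v4) — v5 is true.
  4. (¬v2 ∨ ¬v5) — ¬v2 is true.
  5. (¬v5 ∨ ¬v1) — ¬v1 is true.
  6. (v2 ∨ v5) — v5 is true.
  7. (v5 ∨ v1 ∨ v4) — v4 is true.
  8. (¬v1 ∨ v2) — ¬v1 is true.
  9. (¬v5 ∨ v4) — v4 is true.
  10. (¬v2 ∨ v5) — v5 is true.
  11. (¬v2 ∨ ¬v1 ∨ ¬v3) — ¬v3 is true.

v1 = F, v2 = F, v3 = F, v4 = T, v5 = T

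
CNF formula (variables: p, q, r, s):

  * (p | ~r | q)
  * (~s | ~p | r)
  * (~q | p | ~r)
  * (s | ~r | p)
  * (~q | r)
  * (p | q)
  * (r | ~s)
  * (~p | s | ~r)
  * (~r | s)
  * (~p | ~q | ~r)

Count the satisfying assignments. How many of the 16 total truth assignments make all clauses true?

Satisfying assignments:
  p=T q=F r=F s=F
  p=T q=F r=T s=T
Count: 2.

2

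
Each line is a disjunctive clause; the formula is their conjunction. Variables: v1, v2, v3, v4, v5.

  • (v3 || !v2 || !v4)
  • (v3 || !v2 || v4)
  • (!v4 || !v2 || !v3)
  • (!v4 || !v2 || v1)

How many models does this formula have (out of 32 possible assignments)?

20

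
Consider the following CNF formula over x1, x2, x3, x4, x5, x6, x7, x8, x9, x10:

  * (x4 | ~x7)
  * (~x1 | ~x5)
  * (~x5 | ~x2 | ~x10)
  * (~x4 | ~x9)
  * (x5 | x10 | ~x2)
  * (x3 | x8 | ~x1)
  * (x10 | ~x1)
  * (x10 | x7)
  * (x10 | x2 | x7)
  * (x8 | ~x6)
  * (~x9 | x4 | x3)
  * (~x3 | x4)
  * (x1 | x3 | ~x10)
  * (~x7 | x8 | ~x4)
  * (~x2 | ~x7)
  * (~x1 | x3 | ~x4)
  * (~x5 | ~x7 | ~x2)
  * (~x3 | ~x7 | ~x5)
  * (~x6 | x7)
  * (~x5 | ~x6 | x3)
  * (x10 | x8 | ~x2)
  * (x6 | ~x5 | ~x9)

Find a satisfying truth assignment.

Pure literal: x9 appears only negated; assign x9 = False.
Branch on x1: take x1 = True.
  then x5 is forced to False.
  then x10 is forced to True.
Set x2 = False and propagate.
The remaining clauses are satisfied by x3 = True, x4 = True, x6 = False, x7 = False, x8 = False.

x1=True, x2=False, x3=True, x4=True, x5=False, x6=False, x7=False, x8=False, x9=False, x10=True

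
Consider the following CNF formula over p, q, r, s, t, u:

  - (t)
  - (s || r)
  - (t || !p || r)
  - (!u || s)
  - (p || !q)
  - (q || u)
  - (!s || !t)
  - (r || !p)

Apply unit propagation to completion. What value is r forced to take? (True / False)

True

(t) is a unit clause: t = True.
(!s || !t) with t = True leaves only !s, so s = False.
In (r || s), s is now false; r must hold, so r = True.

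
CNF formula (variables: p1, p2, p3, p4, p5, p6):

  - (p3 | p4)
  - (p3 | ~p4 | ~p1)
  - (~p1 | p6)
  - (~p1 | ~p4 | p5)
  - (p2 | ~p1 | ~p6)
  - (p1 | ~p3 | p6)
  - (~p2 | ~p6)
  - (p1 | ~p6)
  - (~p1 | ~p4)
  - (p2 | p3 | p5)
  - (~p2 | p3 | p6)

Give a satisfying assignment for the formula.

p5 occurs only positively in the remaining clauses — set p5 = True.
Set p1 = False and propagate.
  then p6 is forced to False.
  then p3 is forced to False.
  then p4 is forced to True.
  then p2 is forced to False.

p1=0  p2=0  p3=0  p4=1  p5=1  p6=0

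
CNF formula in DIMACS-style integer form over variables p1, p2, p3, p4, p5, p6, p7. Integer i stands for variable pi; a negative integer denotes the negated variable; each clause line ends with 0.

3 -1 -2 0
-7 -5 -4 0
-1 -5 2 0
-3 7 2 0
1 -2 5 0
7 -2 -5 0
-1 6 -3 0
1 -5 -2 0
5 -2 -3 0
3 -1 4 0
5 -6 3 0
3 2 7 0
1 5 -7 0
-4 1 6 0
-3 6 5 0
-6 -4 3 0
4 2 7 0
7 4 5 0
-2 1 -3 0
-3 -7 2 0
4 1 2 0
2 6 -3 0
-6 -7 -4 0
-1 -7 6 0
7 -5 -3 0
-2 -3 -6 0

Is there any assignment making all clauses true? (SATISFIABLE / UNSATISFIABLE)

UNSATISFIABLE

p2 = True:
  p3 = True:
    propagation gives p5=True, p7=True, p4=False, p1=True; an empty clause results — contradiction.
  p3 = False:
    propagation gives p1=False, p5=True; an empty clause results — contradiction.
p2 = False:
  p3 = True:
    propagation gives p7=True; an empty clause results — contradiction.
  p3 = False:
    p1 = True:
      propagation gives p5=False, p4=True, p6=False; contradiction.
    p1 = False:
      propagation gives p5=True, p4=False; contradiction.
Every branch closes, so no satisfying assignment exists.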